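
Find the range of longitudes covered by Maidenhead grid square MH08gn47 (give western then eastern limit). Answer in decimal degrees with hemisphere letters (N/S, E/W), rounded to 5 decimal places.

Field M=12, H=7: +12·20° lon, +7·10° lat → SW at lon 60°, lat -20°.
Square 0, 8: +0·2° lon, +8·1° lat → SW at lon 60°, lat -12°.
Subsquare g=6, n=13: +6·0.0833333° lon, +13·0.0416667° lat → SW at lon 60.5°, lat -11.4583°.
Extended square 4, 7: +4·0.00833333° lon, +7·0.00416667° lat → SW at lon 60.5333°, lat -11.4292°.
Cell spans 0.00833333° lon × 0.00416667° lat.
west 60.53333° E, east 60.54167° E.

60.53333° E, 60.54167° E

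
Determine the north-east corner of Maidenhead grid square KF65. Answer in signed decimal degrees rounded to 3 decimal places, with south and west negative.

Field K=10, F=5: +10·20° lon, +5·10° lat → SW at lon 20°, lat -40°.
Square 6, 5: +6·2° lon, +5·1° lat → SW at lon 32°, lat -35°.
Cell spans 2° lon × 1° lat. NE corner is SW corner plus one full cell.
latitude -34.000, longitude 34.000.

-34.000, 34.000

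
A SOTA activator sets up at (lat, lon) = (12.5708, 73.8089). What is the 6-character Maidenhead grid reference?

MK62vn

Offset from 180°W / 90°S: lon 253.8089°, lat 102.5708°.
Field: lon ⌊253.8089/20⌋ = 12 → M; lat ⌊102.5708/10⌋ = 10 → K.
Square: lon ⌊13.8089/2⌋ = 6; lat ⌊2.5708/1⌋ = 2.
Subsquare: lon ⌊1.8089/0.0833333⌋ = 21 → v; lat ⌊0.5708/0.0416667⌋ = 13 → n.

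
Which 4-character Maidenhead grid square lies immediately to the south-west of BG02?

AG91

Longitude square 0; −1 → -1, wraps to 9, carry into field.
Longitude field B = 1; −1 → 0 = A.
Latitude square 2; −1 → 1.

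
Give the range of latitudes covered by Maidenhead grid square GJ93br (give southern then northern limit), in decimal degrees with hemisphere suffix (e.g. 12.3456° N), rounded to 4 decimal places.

Field G=6, J=9: +6·20° lon, +9·10° lat → SW at lon -60°, lat 0°.
Square 9, 3: +9·2° lon, +3·1° lat → SW at lon -42°, lat 3°.
Subsquare b=1, r=17: +1·0.0833333° lon, +17·0.0416667° lat → SW at lon -41.9167°, lat 3.70833°.
Cell spans 0.0833333° lon × 0.0416667° lat.
south 3.7083° N, north 3.7500° N.

3.7083° N, 3.7500° N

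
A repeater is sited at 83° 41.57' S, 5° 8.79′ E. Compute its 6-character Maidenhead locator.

Add 180° to longitude and 90° to latitude: 185.1465, 6.3072.
Field: lon ⌊185.1465/20⌋ = 9 → J; lat ⌊6.3072/10⌋ = 0 → A.
Square: lon ⌊5.1465/2⌋ = 2; lat ⌊6.3072/1⌋ = 6.
Subsquare: lon ⌊1.1465/0.0833333⌋ = 13 → n; lat ⌊0.3072/0.0416667⌋ = 7 → h.

JA26nh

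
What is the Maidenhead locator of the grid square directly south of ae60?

AD69

Latitude square 0; −1 → -1, wraps to 9, carry into field.
Latitude field E = 4; −1 → 3 = D.
The longitude characters are unchanged.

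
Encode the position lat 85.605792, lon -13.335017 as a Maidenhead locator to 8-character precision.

Add 180° to longitude and 90° to latitude: 166.66498, 175.60579.
Field (20°×10°, letters A–R): lon ⌊166.66498/20⌋ = 8 → I; lat ⌊175.60579/10⌋ = 17 → R.
Square (2°×1°, digits 0–9): lon ⌊6.66498/2⌋ = 3; lat ⌊5.60579/1⌋ = 5.
Subsquare (5′×2.5′, letters a–x): lon ⌊0.66498/0.0833333⌋ = 7 → h; lat ⌊0.60579/0.0416667⌋ = 14 → o.
Extended square (30″×15″, digits 0–9): lon ⌊0.08165/0.00833333⌋ = 9; lat ⌊0.02246/0.00416667⌋ = 5.

IR35ho95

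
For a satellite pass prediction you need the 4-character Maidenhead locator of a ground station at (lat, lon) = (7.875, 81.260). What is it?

NJ07

Add 180° to longitude and 90° to latitude: 261.26, 97.88.
Field: lon ⌊261.26/20⌋ = 13 → N; lat ⌊97.88/10⌋ = 9 → J.
Square: lon ⌊1.26/2⌋ = 0; lat ⌊7.88/1⌋ = 7.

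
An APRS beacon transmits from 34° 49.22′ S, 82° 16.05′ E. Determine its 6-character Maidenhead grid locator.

Offset from 180°W / 90°S: lon 262.2675°, lat 55.1797°.
Field (20°×10°, letters A–R): lon ⌊262.2675/20⌋ = 13 → N; lat ⌊55.1797/10⌋ = 5 → F.
Square (2°×1°, digits 0–9): lon ⌊2.2675/2⌋ = 1; lat ⌊5.1797/1⌋ = 5.
Subsquare (5′×2.5′, letters a–x): lon ⌊0.2675/0.0833333⌋ = 3 → d; lat ⌊0.1797/0.0416667⌋ = 4 → e.

NF15de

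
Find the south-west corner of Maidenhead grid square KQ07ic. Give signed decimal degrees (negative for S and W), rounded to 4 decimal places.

Field K=10, Q=16: +10·20° lon, +16·10° lat → SW at lon 20°, lat 70°.
Square 0, 7: +0·2° lon, +7·1° lat → SW at lon 20°, lat 77°.
Subsquare i=8, c=2: +8·0.0833333° lon, +2·0.0416667° lat → SW at lon 20.6667°, lat 77.0833°.
latitude 77.0833, longitude 20.6667.

77.0833, 20.6667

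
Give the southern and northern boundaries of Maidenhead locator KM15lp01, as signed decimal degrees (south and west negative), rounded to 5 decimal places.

35.62917, 35.63333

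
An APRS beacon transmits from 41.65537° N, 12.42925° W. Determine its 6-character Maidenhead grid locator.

IN31sp

Offset from 180°W / 90°S: lon 167.5708°, lat 131.6554°.
Field: lon ⌊167.5708/20⌋ = 8 → I; lat ⌊131.6554/10⌋ = 13 → N.
Square: lon ⌊7.5708/2⌋ = 3; lat ⌊1.6554/1⌋ = 1.
Subsquare: lon ⌊1.5708/0.0833333⌋ = 18 → s; lat ⌊0.6554/0.0416667⌋ = 15 → p.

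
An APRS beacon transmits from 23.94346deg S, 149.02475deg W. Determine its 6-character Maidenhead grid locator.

BG56lb

Offset from 180°W / 90°S: lon 30.9752°, lat 66.0565°.
Field: 30.9752/20 → 1 → B, 66.0565/10 → 6 → G; chars BG.
Square: 10.9752/2 → 5, 6.0565/1 → 6; chars 56.
Subsquare: 0.9752/0.0833333 → 11 → l, 0.0565/0.0416667 → 1 → b; chars lb.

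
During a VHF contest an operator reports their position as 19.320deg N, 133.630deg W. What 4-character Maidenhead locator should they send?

CK39

Add 180° to longitude and 90° to latitude: 46.37, 109.32.
Field (20°×10°, letters A–R): lon ⌊46.37/20⌋ = 2 → C; lat ⌊109.32/10⌋ = 10 → K.
Square (2°×1°, digits 0–9): lon ⌊6.37/2⌋ = 3; lat ⌊9.32/1⌋ = 9.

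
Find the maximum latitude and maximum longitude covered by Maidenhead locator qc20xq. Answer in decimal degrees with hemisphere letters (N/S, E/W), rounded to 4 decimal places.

69.2917° S, 146.0000° E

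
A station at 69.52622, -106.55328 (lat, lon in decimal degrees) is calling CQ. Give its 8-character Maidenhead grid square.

DP69rm36

Add 180° to longitude and 90° to latitude: 73.44672, 159.52622.
Field: lon ⌊73.44672/20⌋ = 3 → D; lat ⌊159.52622/10⌋ = 15 → P.
Square: lon ⌊13.44672/2⌋ = 6; lat ⌊9.52622/1⌋ = 9.
Subsquare: lon ⌊1.44672/0.0833333⌋ = 17 → r; lat ⌊0.52622/0.0416667⌋ = 12 → m.
Extended square: lon ⌊0.03005/0.00833333⌋ = 3; lat ⌊0.02622/0.00416667⌋ = 6.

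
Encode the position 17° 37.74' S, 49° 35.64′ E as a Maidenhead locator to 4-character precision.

LH42

Offset from 180°W / 90°S: lon 229.59°, lat 72.37°.
Field: lon ⌊229.59/20⌋ = 11 → L; lat ⌊72.37/10⌋ = 7 → H.
Square: lon ⌊9.59/2⌋ = 4; lat ⌊2.37/1⌋ = 2.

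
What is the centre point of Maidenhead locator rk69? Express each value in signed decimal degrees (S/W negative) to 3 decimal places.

Field R=17, K=10: +17·20° lon, +10·10° lat → SW at lon 160°, lat 10°.
Square 6, 9: +6·2° lon, +9·1° lat → SW at lon 172°, lat 19°.
Cell spans 2° lon × 1° lat. Centre is SW corner plus half of each.
latitude 19.500, longitude 173.000.

19.500, 173.000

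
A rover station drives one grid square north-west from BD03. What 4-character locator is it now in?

Longitude square 0; −1 → -1, wraps to 9, carry into field.
Longitude field B = 1; −1 → 0 = A.
Latitude square 3; +1 → 4.

AD94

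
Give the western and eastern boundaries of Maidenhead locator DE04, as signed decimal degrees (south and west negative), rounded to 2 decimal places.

-120.00, -118.00

Field D=3, E=4: +3·20° lon, +4·10° lat → SW at lon -120°, lat -50°.
Square 0, 4: +0·2° lon, +4·1° lat → SW at lon -120°, lat -46°.
Cell spans 2° lon × 1° lat.
west -120.00, east -118.00.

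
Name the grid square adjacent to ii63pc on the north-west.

II63od

Longitude subsquare p = 15; −1 → 14 = o.
Latitude subsquare c = 2; +1 → 3 = d.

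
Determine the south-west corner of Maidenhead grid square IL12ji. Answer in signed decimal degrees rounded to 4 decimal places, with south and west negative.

Field I=8, L=11: +8·20° lon, +11·10° lat → SW at lon -20°, lat 20°.
Square 1, 2: +1·2° lon, +2·1° lat → SW at lon -18°, lat 22°.
Subsquare j=9, i=8: +9·0.0833333° lon, +8·0.0416667° lat → SW at lon -17.25°, lat 22.3333°.
latitude 22.3333, longitude -17.2500.

22.3333, -17.2500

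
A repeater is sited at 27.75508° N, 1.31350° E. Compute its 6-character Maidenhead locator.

Shift to the Maidenhead origin (180°W, 90°S): lon 181.3135, lat 117.7551.
Field (20°×10°, letters A–R): lon ⌊181.3135/20⌋ = 9 → J; lat ⌊117.7551/10⌋ = 11 → L.
Square (2°×1°, digits 0–9): lon ⌊1.3135/2⌋ = 0; lat ⌊7.7551/1⌋ = 7.
Subsquare (5′×2.5′, letters a–x): lon ⌊1.3135/0.0833333⌋ = 15 → p; lat ⌊0.7551/0.0416667⌋ = 18 → s.

JL07ps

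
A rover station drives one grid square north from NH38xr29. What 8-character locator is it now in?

NH38xs20

Latitude extended square 9; +1 → 10, wraps to 0, carry into subsquare.
Latitude subsquare r = 17; +1 → 18 = s.
The longitude characters are unchanged.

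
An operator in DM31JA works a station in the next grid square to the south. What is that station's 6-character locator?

DM30jx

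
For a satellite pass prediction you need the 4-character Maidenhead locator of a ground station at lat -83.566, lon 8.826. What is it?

Add 180° to longitude and 90° to latitude: 188.83, 6.43.
Field: lon ⌊188.83/20⌋ = 9 → J; lat ⌊6.43/10⌋ = 0 → A.
Square: lon ⌊8.83/2⌋ = 4; lat ⌊6.43/1⌋ = 6.

JA46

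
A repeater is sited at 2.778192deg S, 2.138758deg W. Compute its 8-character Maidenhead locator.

Offset from 180°W / 90°S: lon 177.86124°, lat 87.22181°.
Field: 177.86124/20 → 8 → I, 87.22181/10 → 8 → I; chars II.
Square: 17.86124/2 → 8, 7.22181/1 → 7; chars 87.
Subsquare: 1.86124/0.0833333 → 22 → w, 0.22181/0.0416667 → 5 → f; chars wf.
Extended square: 0.02791/0.00833333 → 3, 0.01347/0.00416667 → 3; chars 33.

II87wf33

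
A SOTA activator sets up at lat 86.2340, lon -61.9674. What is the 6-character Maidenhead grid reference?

FR96af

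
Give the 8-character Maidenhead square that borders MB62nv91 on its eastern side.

Longitude extended square 9; +1 → 10, wraps to 0, carry into subsquare.
Longitude subsquare n = 13; +1 → 14 = o.
The latitude characters are unchanged.

MB62ov01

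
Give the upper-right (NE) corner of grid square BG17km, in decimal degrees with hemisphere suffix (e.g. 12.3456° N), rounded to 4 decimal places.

22.4583° S, 157.0833° W

Field B=1, G=6: +1·20° lon, +6·10° lat → SW at lon -160°, lat -30°.
Square 1, 7: +1·2° lon, +7·1° lat → SW at lon -158°, lat -23°.
Subsquare k=10, m=12: +10·0.0833333° lon, +12·0.0416667° lat → SW at lon -157.167°, lat -22.5°.
Cell spans 0.0833333° lon × 0.0416667° lat. NE corner is SW corner plus one full cell.
latitude 22.4583° S, longitude 157.0833° W.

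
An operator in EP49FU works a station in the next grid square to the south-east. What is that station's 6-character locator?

EP49gt

Longitude subsquare f = 5; +1 → 6 = g.
Latitude subsquare u = 20; −1 → 19 = t.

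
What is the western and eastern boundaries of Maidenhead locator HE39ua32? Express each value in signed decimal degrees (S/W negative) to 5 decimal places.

-32.30833, -32.30000

Field H=7, E=4: +7·20° lon, +4·10° lat → SW at lon -40°, lat -50°.
Square 3, 9: +3·2° lon, +9·1° lat → SW at lon -34°, lat -41°.
Subsquare u=20, a=0: +20·0.0833333° lon, +0·0.0416667° lat → SW at lon -32.3333°, lat -41°.
Extended square 3, 2: +3·0.00833333° lon, +2·0.00416667° lat → SW at lon -32.3083°, lat -40.9917°.
Cell spans 0.00833333° lon × 0.00416667° lat.
west -32.30833, east -32.30000.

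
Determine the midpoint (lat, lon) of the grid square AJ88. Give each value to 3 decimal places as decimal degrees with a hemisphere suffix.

Field A=0, J=9: +0·20° lon, +9·10° lat → SW at lon -180°, lat 0°.
Square 8, 8: +8·2° lon, +8·1° lat → SW at lon -164°, lat 8°.
Cell spans 2° lon × 1° lat. Centre is SW corner plus half of each.
latitude 8.500° N, longitude 163.000° W.

8.500° N, 163.000° W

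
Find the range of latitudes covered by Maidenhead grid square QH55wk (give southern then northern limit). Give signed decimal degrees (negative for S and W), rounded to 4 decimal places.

Field Q=16, H=7: +16·20° lon, +7·10° lat → SW at lon 140°, lat -20°.
Square 5, 5: +5·2° lon, +5·1° lat → SW at lon 150°, lat -15°.
Subsquare w=22, k=10: +22·0.0833333° lon, +10·0.0416667° lat → SW at lon 151.833°, lat -14.5833°.
Cell spans 0.0833333° lon × 0.0416667° lat.
south -14.5833, north -14.5417.

-14.5833, -14.5417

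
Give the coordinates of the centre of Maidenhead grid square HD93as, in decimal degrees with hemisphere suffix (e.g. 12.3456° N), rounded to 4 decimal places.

56.2292° S, 21.9583° W

Field H=7, D=3: +7·20° lon, +3·10° lat → SW at lon -40°, lat -60°.
Square 9, 3: +9·2° lon, +3·1° lat → SW at lon -22°, lat -57°.
Subsquare a=0, s=18: +0·0.0833333° lon, +18·0.0416667° lat → SW at lon -22°, lat -56.25°.
Cell spans 0.0833333° lon × 0.0416667° lat. Centre is SW corner plus half of each.
latitude 56.2292° S, longitude 21.9583° W.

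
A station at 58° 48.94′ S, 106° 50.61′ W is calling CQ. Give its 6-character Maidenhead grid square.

DD61ne

Add 180° to longitude and 90° to latitude: 73.1565, 31.1843.
Field (20°×10°, letters A–R): lon ⌊73.1565/20⌋ = 3 → D; lat ⌊31.1843/10⌋ = 3 → D.
Square (2°×1°, digits 0–9): lon ⌊13.1565/2⌋ = 6; lat ⌊1.1843/1⌋ = 1.
Subsquare (5′×2.5′, letters a–x): lon ⌊1.1565/0.0833333⌋ = 13 → n; lat ⌊0.1843/0.0416667⌋ = 4 → e.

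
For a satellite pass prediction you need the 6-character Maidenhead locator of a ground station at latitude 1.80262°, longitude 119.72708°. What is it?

OJ91ut

Shift to the Maidenhead origin (180°W, 90°S): lon 299.7271, lat 91.8026.
Field: lon ⌊299.7271/20⌋ = 14 → O; lat ⌊91.8026/10⌋ = 9 → J.
Square: lon ⌊19.7271/2⌋ = 9; lat ⌊1.8026/1⌋ = 1.
Subsquare: lon ⌊1.7271/0.0833333⌋ = 20 → u; lat ⌊0.8026/0.0416667⌋ = 19 → t.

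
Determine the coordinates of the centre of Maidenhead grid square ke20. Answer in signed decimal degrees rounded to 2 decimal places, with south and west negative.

Field K=10, E=4: +10·20° lon, +4·10° lat → SW at lon 20°, lat -50°.
Square 2, 0: +2·2° lon, +0·1° lat → SW at lon 24°, lat -50°.
Cell spans 2° lon × 1° lat. Centre is SW corner plus half of each.
latitude -49.50, longitude 25.00.

-49.50, 25.00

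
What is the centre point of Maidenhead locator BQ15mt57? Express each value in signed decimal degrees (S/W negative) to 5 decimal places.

75.82292, -156.95417

Field B=1, Q=16: +1·20° lon, +16·10° lat → SW at lon -160°, lat 70°.
Square 1, 5: +1·2° lon, +5·1° lat → SW at lon -158°, lat 75°.
Subsquare m=12, t=19: +12·0.0833333° lon, +19·0.0416667° lat → SW at lon -157°, lat 75.7917°.
Extended square 5, 7: +5·0.00833333° lon, +7·0.00416667° lat → SW at lon -156.958°, lat 75.8208°.
Cell spans 0.00833333° lon × 0.00416667° lat. Centre is SW corner plus half of each.
latitude 75.82292, longitude -156.95417.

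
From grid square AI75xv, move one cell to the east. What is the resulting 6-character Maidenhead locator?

Longitude subsquare x = 23; +1 → 24, wraps to 0 = a, carry into square.
Longitude square 7; +1 → 8.
The latitude characters are unchanged.

AI85av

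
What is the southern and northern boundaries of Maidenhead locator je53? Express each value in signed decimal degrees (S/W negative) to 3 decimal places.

Field J=9, E=4: +9·20° lon, +4·10° lat → SW at lon 0°, lat -50°.
Square 5, 3: +5·2° lon, +3·1° lat → SW at lon 10°, lat -47°.
Cell spans 2° lon × 1° lat.
south -47.000, north -46.000.

-47.000, -46.000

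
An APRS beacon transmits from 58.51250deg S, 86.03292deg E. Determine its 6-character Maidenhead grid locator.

ND31al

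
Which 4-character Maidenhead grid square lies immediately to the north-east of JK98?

KK09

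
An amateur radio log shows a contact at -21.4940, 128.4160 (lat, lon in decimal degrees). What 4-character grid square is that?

PG48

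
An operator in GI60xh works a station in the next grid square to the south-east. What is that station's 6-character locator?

Longitude subsquare x = 23; +1 → 24, wraps to 0 = a, carry into square.
Longitude square 6; +1 → 7.
Latitude subsquare h = 7; −1 → 6 = g.

GI70ag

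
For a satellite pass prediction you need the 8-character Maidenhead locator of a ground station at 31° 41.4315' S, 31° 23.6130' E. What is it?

Shift to the Maidenhead origin (180°W, 90°S): lon 211.39355, lat 58.30947.
Field (20°×10°, letters A–R): 211.39355/20 → 10 → K, 58.30947/10 → 5 → F; chars KF.
Square (2°×1°, digits 0–9): 11.39355/2 → 5, 8.30947/1 → 8; chars 58.
Subsquare (5′×2.5′, letters a–x): 1.39355/0.0833333 → 16 → q, 0.30947/0.0416667 → 7 → h; chars qh.
Extended square (30″×15″, digits 0–9): 0.06022/0.00833333 → 7, 0.01781/0.00416667 → 4; chars 74.

KF58qh74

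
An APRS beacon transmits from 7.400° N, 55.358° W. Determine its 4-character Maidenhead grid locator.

Shift to the Maidenhead origin (180°W, 90°S): lon 124.64, lat 97.40.
Field: lon ⌊124.64/20⌋ = 6 → G; lat ⌊97.40/10⌋ = 9 → J.
Square: lon ⌊4.64/2⌋ = 2; lat ⌊7.40/1⌋ = 7.

GJ27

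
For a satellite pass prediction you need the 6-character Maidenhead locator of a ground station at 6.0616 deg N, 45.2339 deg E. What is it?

Add 180° to longitude and 90° to latitude: 225.2339, 96.0616.
Field: lon ⌊225.2339/20⌋ = 11 → L; lat ⌊96.0616/10⌋ = 9 → J.
Square: lon ⌊5.2339/2⌋ = 2; lat ⌊6.0616/1⌋ = 6.
Subsquare: lon ⌊1.2339/0.0833333⌋ = 14 → o; lat ⌊0.0616/0.0416667⌋ = 1 → b.

LJ26ob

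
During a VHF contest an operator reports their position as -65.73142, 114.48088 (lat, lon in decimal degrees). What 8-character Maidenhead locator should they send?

Add 180° to longitude and 90° to latitude: 294.48088, 24.26858.
Field: 294.48088/20 → 14 → O, 24.26858/10 → 2 → C; chars OC.
Square: 14.48088/2 → 7, 4.26858/1 → 4; chars 74.
Subsquare: 0.48088/0.0833333 → 5 → f, 0.26858/0.0416667 → 6 → g; chars fg.
Extended square: 0.06421/0.00833333 → 7, 0.01858/0.00416667 → 4; chars 74.

OC74fg74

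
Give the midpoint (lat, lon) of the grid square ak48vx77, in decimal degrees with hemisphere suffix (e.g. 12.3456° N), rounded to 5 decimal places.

18.98958° N, 170.18750° W

Field A=0, K=10: +0·20° lon, +10·10° lat → SW at lon -180°, lat 10°.
Square 4, 8: +4·2° lon, +8·1° lat → SW at lon -172°, lat 18°.
Subsquare v=21, x=23: +21·0.0833333° lon, +23·0.0416667° lat → SW at lon -170.25°, lat 18.9583°.
Extended square 7, 7: +7·0.00833333° lon, +7·0.00416667° lat → SW at lon -170.192°, lat 18.9875°.
Cell spans 0.00833333° lon × 0.00416667° lat. Centre is SW corner plus half of each.
latitude 18.98958° N, longitude 170.18750° W.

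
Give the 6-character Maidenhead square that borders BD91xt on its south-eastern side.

CD01as

Longitude subsquare x = 23; +1 → 24, wraps to 0 = a, carry into square.
Longitude square 9; +1 → 10, wraps to 0, carry into field.
Longitude field B = 1; +1 → 2 = C.
Latitude subsquare t = 19; −1 → 18 = s.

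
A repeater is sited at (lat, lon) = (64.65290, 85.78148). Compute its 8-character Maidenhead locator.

Shift to the Maidenhead origin (180°W, 90°S): lon 265.78148, lat 154.65290.
Field: 265.78148/20 → 13 → N, 154.65290/10 → 15 → P; chars NP.
Square: 5.78148/2 → 2, 4.65290/1 → 4; chars 24.
Subsquare: 1.78148/0.0833333 → 21 → v, 0.65290/0.0416667 → 15 → p; chars vp.
Extended square: 0.03148/0.00833333 → 3, 0.02790/0.00416667 → 6; chars 36.

NP24vp36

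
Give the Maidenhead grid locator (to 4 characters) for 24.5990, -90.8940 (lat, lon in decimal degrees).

EL44

Offset from 180°W / 90°S: lon 89.11°, lat 114.60°.
Field: lon ⌊89.11/20⌋ = 4 → E; lat ⌊114.60/10⌋ = 11 → L.
Square: lon ⌊9.11/2⌋ = 4; lat ⌊4.60/1⌋ = 4.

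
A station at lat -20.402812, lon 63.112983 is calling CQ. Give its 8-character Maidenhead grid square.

MG19no33

Shift to the Maidenhead origin (180°W, 90°S): lon 243.11298, lat 69.59719.
Field: lon ⌊243.11298/20⌋ = 12 → M; lat ⌊69.59719/10⌋ = 6 → G.
Square: lon ⌊3.11298/2⌋ = 1; lat ⌊9.59719/1⌋ = 9.
Subsquare: lon ⌊1.11298/0.0833333⌋ = 13 → n; lat ⌊0.59719/0.0416667⌋ = 14 → o.
Extended square: lon ⌊0.02965/0.00833333⌋ = 3; lat ⌊0.01385/0.00416667⌋ = 3.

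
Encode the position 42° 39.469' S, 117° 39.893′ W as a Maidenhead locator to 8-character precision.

DE17ei02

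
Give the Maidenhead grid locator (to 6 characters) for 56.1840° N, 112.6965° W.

DO36pe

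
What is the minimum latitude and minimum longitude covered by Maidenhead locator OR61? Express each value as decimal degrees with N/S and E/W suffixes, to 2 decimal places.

81.00° N, 112.00° E

Field O=14, R=17: +14·20° lon, +17·10° lat → SW at lon 100°, lat 80°.
Square 6, 1: +6·2° lon, +1·1° lat → SW at lon 112°, lat 81°.
latitude 81.00° N, longitude 112.00° E.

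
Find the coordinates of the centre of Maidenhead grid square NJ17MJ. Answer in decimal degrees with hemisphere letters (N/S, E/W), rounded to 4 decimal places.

Field N=13, J=9: +13·20° lon, +9·10° lat → SW at lon 80°, lat 0°.
Square 1, 7: +1·2° lon, +7·1° lat → SW at lon 82°, lat 7°.
Subsquare m=12, j=9: +12·0.0833333° lon, +9·0.0416667° lat → SW at lon 83°, lat 7.375°.
Cell spans 0.0833333° lon × 0.0416667° lat. Centre is SW corner plus half of each.
latitude 7.3958° N, longitude 83.0417° E.

7.3958° N, 83.0417° E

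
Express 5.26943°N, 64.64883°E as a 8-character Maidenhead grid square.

MJ25hg74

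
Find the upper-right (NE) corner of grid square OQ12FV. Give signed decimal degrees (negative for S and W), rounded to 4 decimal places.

72.9167, 102.5000

Field O=14, Q=16: +14·20° lon, +16·10° lat → SW at lon 100°, lat 70°.
Square 1, 2: +1·2° lon, +2·1° lat → SW at lon 102°, lat 72°.
Subsquare f=5, v=21: +5·0.0833333° lon, +21·0.0416667° lat → SW at lon 102.417°, lat 72.875°.
Cell spans 0.0833333° lon × 0.0416667° lat. NE corner is SW corner plus one full cell.
latitude 72.9167, longitude 102.5000.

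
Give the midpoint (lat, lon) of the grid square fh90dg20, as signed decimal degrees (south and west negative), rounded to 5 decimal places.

-19.74792, -61.72917

Field F=5, H=7: +5·20° lon, +7·10° lat → SW at lon -80°, lat -20°.
Square 9, 0: +9·2° lon, +0·1° lat → SW at lon -62°, lat -20°.
Subsquare d=3, g=6: +3·0.0833333° lon, +6·0.0416667° lat → SW at lon -61.75°, lat -19.75°.
Extended square 2, 0: +2·0.00833333° lon, +0·0.00416667° lat → SW at lon -61.7333°, lat -19.75°.
Cell spans 0.00833333° lon × 0.00416667° lat. Centre is SW corner plus half of each.
latitude -19.74792, longitude -61.72917.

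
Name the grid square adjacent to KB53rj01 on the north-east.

Longitude extended square 0; +1 → 1.
Latitude extended square 1; +1 → 2.

KB53rj12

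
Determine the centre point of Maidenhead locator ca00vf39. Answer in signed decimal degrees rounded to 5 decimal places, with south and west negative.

-89.75208, -138.22083

Field C=2, A=0: +2·20° lon, +0·10° lat → SW at lon -140°, lat -90°.
Square 0, 0: +0·2° lon, +0·1° lat → SW at lon -140°, lat -90°.
Subsquare v=21, f=5: +21·0.0833333° lon, +5·0.0416667° lat → SW at lon -138.25°, lat -89.7917°.
Extended square 3, 9: +3·0.00833333° lon, +9·0.00416667° lat → SW at lon -138.225°, lat -89.7542°.
Cell spans 0.00833333° lon × 0.00416667° lat. Centre is SW corner plus half of each.
latitude -89.75208, longitude -138.22083.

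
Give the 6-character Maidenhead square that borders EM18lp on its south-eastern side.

EM18mo

Longitude subsquare l = 11; +1 → 12 = m.
Latitude subsquare p = 15; −1 → 14 = o.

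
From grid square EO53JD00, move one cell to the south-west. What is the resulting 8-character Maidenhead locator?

Longitude extended square 0; −1 → -1, wraps to 9, carry into subsquare.
Longitude subsquare j = 9; −1 → 8 = i.
Latitude extended square 0; −1 → -1, wraps to 9, carry into subsquare.
Latitude subsquare d = 3; −1 → 2 = c.

EO53ic99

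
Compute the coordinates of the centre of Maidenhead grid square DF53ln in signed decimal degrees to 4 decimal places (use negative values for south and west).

Field D=3, F=5: +3·20° lon, +5·10° lat → SW at lon -120°, lat -40°.
Square 5, 3: +5·2° lon, +3·1° lat → SW at lon -110°, lat -37°.
Subsquare l=11, n=13: +11·0.0833333° lon, +13·0.0416667° lat → SW at lon -109.083°, lat -36.4583°.
Cell spans 0.0833333° lon × 0.0416667° lat. Centre is SW corner plus half of each.
latitude -36.4375, longitude -109.0417.

-36.4375, -109.0417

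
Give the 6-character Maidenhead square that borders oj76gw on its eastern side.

OJ76hw

Longitude subsquare g = 6; +1 → 7 = h.
The latitude characters are unchanged.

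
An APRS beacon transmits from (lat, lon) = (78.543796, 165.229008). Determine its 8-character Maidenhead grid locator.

Add 180° to longitude and 90° to latitude: 345.22901, 168.54380.
Field (20°×10°, letters A–R): lon ⌊345.22901/20⌋ = 17 → R; lat ⌊168.54380/10⌋ = 16 → Q.
Square (2°×1°, digits 0–9): lon ⌊5.22901/2⌋ = 2; lat ⌊8.54380/1⌋ = 8.
Subsquare (5′×2.5′, letters a–x): lon ⌊1.22901/0.0833333⌋ = 14 → o; lat ⌊0.54380/0.0416667⌋ = 13 → n.
Extended square (30″×15″, digits 0–9): lon ⌊0.06234/0.00833333⌋ = 7; lat ⌊0.00213/0.00416667⌋ = 0.

RQ28on70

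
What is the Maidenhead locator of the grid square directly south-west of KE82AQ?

Longitude subsquare a = 0; −1 → -1, wraps to 23 = x, carry into square.
Longitude square 8; −1 → 7.
Latitude subsquare q = 16; −1 → 15 = p.

KE72xp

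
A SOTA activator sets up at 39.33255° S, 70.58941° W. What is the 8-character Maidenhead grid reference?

Shift to the Maidenhead origin (180°W, 90°S): lon 109.41059, lat 50.66745.
Field: 109.41059/20 → 5 → F, 50.66745/10 → 5 → F; chars FF.
Square: 9.41059/2 → 4, 0.66745/1 → 0; chars 40.
Subsquare: 1.41059/0.0833333 → 16 → q, 0.66745/0.0416667 → 16 → q; chars qq.
Extended square: 0.07726/0.00833333 → 9, 0.00078/0.00416667 → 0; chars 90.

FF40qq90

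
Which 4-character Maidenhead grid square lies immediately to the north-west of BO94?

BO85

Longitude square 9; −1 → 8.
Latitude square 4; +1 → 5.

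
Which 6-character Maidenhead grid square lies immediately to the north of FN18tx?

FN19ta

Latitude subsquare x = 23; +1 → 24, wraps to 0 = a, carry into square.
Latitude square 8; +1 → 9.
The longitude characters are unchanged.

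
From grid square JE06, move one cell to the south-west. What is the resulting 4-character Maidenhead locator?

IE95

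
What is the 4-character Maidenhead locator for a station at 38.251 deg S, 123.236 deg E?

Offset from 180°W / 90°S: lon 303.24°, lat 51.75°.
Field: lon ⌊303.24/20⌋ = 15 → P; lat ⌊51.75/10⌋ = 5 → F.
Square: lon ⌊3.24/2⌋ = 1; lat ⌊1.75/1⌋ = 1.

PF11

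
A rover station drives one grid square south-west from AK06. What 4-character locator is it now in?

RK95

Longitude square 0; −1 → -1, wraps to 9, carry into field.
Longitude field A = 0; −1 → -1, wraps to 17 = R, wrapping around the antimeridian.
Latitude square 6; −1 → 5.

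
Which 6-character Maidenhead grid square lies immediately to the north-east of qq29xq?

QQ39ar

Longitude subsquare x = 23; +1 → 24, wraps to 0 = a, carry into square.
Longitude square 2; +1 → 3.
Latitude subsquare q = 16; +1 → 17 = r.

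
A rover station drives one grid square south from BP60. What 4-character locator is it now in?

BO69

Latitude square 0; −1 → -1, wraps to 9, carry into field.
Latitude field P = 15; −1 → 14 = O.
The longitude characters are unchanged.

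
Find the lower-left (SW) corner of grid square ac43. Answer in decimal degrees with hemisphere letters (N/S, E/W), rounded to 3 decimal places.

67.000° S, 172.000° W

Field A=0, C=2: +0·20° lon, +2·10° lat → SW at lon -180°, lat -70°.
Square 4, 3: +4·2° lon, +3·1° lat → SW at lon -172°, lat -67°.
latitude 67.000° S, longitude 172.000° W.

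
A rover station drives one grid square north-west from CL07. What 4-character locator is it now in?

BL98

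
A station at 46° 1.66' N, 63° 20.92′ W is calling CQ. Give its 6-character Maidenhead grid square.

FN86ha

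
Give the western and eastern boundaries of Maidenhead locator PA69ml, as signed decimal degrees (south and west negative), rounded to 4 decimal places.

133.0000, 133.0833

Field P=15, A=0: +15·20° lon, +0·10° lat → SW at lon 120°, lat -90°.
Square 6, 9: +6·2° lon, +9·1° lat → SW at lon 132°, lat -81°.
Subsquare m=12, l=11: +12·0.0833333° lon, +11·0.0416667° lat → SW at lon 133°, lat -80.5417°.
Cell spans 0.0833333° lon × 0.0416667° lat.
west 133.0000, east 133.0833.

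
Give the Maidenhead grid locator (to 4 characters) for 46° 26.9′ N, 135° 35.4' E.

PN76

Offset from 180°W / 90°S: lon 315.59°, lat 136.45°.
Field (20°×10°, letters A–R): 315.59/20 → 15 → P, 136.45/10 → 13 → N; chars PN.
Square (2°×1°, digits 0–9): 15.59/2 → 7, 6.45/1 → 6; chars 76.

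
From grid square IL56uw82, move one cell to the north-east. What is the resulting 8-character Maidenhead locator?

IL56uw93

Longitude extended square 8; +1 → 9.
Latitude extended square 2; +1 → 3.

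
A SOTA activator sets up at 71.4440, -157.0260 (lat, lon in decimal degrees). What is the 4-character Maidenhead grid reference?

Shift to the Maidenhead origin (180°W, 90°S): lon 22.97, lat 161.44.
Field: lon ⌊22.97/20⌋ = 1 → B; lat ⌊161.44/10⌋ = 16 → Q.
Square: lon ⌊2.97/2⌋ = 1; lat ⌊1.44/1⌋ = 1.

BQ11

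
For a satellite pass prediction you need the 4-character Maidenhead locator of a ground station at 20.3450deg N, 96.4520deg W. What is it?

EL10

Add 180° to longitude and 90° to latitude: 83.55, 110.34.
Field: 83.55/20 → 4 → E, 110.34/10 → 11 → L; chars EL.
Square: 3.55/2 → 1, 0.34/1 → 0; chars 10.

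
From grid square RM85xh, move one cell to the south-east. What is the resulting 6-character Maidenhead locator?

RM95ag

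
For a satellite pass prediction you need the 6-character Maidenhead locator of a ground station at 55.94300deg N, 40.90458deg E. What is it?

LO05kw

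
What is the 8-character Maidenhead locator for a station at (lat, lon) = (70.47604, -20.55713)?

Add 180° to longitude and 90° to latitude: 159.44287, 160.47604.
Field (20°×10°, letters A–R): 159.44287/20 → 7 → H, 160.47604/10 → 16 → Q; chars HQ.
Square (2°×1°, digits 0–9): 19.44287/2 → 9, 0.47604/1 → 0; chars 90.
Subsquare (5′×2.5′, letters a–x): 1.44287/0.0833333 → 17 → r, 0.47604/0.0416667 → 11 → l; chars rl.
Extended square (30″×15″, digits 0–9): 0.02620/0.00833333 → 3, 0.01771/0.00416667 → 4; chars 34.

HQ90rl34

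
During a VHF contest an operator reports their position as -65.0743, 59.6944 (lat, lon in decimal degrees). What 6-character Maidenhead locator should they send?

Shift to the Maidenhead origin (180°W, 90°S): lon 239.6944, lat 24.9257.
Field: lon ⌊239.6944/20⌋ = 11 → L; lat ⌊24.9257/10⌋ = 2 → C.
Square: lon ⌊19.6944/2⌋ = 9; lat ⌊4.9257/1⌋ = 4.
Subsquare: lon ⌊1.6944/0.0833333⌋ = 20 → u; lat ⌊0.9257/0.0416667⌋ = 22 → w.

LC94uw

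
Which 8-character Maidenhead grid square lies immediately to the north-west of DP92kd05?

DP92jd96

Longitude extended square 0; −1 → -1, wraps to 9, carry into subsquare.
Longitude subsquare k = 10; −1 → 9 = j.
Latitude extended square 5; +1 → 6.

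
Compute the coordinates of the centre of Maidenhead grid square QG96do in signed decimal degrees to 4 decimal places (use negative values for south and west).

Field Q=16, G=6: +16·20° lon, +6·10° lat → SW at lon 140°, lat -30°.
Square 9, 6: +9·2° lon, +6·1° lat → SW at lon 158°, lat -24°.
Subsquare d=3, o=14: +3·0.0833333° lon, +14·0.0416667° lat → SW at lon 158.25°, lat -23.4167°.
Cell spans 0.0833333° lon × 0.0416667° lat. Centre is SW corner plus half of each.
latitude -23.3958, longitude 158.2917.

-23.3958, 158.2917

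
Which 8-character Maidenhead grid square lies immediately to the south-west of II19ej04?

II19dj93

Longitude extended square 0; −1 → -1, wraps to 9, carry into subsquare.
Longitude subsquare e = 4; −1 → 3 = d.
Latitude extended square 4; −1 → 3.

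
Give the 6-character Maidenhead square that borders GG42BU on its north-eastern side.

GG42cv

Longitude subsquare b = 1; +1 → 2 = c.
Latitude subsquare u = 20; +1 → 21 = v.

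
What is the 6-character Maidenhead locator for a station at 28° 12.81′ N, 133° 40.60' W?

Shift to the Maidenhead origin (180°W, 90°S): lon 46.3233, lat 118.2135.
Field (20°×10°, letters A–R): lon ⌊46.3233/20⌋ = 2 → C; lat ⌊118.2135/10⌋ = 11 → L.
Square (2°×1°, digits 0–9): lon ⌊6.3233/2⌋ = 3; lat ⌊8.2135/1⌋ = 8.
Subsquare (5′×2.5′, letters a–x): lon ⌊0.3233/0.0833333⌋ = 3 → d; lat ⌊0.2135/0.0416667⌋ = 5 → f.

CL38df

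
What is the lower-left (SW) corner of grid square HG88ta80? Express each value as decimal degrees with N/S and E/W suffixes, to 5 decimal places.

22.00000° S, 22.35000° W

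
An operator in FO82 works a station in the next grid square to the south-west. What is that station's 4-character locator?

FO71

Longitude square 8; −1 → 7.
Latitude square 2; −1 → 1.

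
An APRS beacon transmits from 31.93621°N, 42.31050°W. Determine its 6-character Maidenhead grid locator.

Shift to the Maidenhead origin (180°W, 90°S): lon 137.6895, lat 121.9362.
Field: 137.6895/20 → 6 → G, 121.9362/10 → 12 → M; chars GM.
Square: 17.6895/2 → 8, 1.9362/1 → 1; chars 81.
Subsquare: 1.6895/0.0833333 → 20 → u, 0.9362/0.0416667 → 22 → w; chars uw.

GM81uw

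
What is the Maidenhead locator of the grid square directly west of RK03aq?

Longitude subsquare a = 0; −1 → -1, wraps to 23 = x, carry into square.
Longitude square 0; −1 → -1, wraps to 9, carry into field.
Longitude field R = 17; −1 → 16 = Q.
The latitude characters are unchanged.

QK93xq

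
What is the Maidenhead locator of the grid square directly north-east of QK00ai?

Longitude subsquare a = 0; +1 → 1 = b.
Latitude subsquare i = 8; +1 → 9 = j.

QK00bj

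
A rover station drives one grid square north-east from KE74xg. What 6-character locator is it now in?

Longitude subsquare x = 23; +1 → 24, wraps to 0 = a, carry into square.
Longitude square 7; +1 → 8.
Latitude subsquare g = 6; +1 → 7 = h.

KE84ah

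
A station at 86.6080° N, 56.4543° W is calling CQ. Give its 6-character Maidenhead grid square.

GR16so

Shift to the Maidenhead origin (180°W, 90°S): lon 123.5457, lat 176.6080.
Field: lon ⌊123.5457/20⌋ = 6 → G; lat ⌊176.6080/10⌋ = 17 → R.
Square: lon ⌊3.5457/2⌋ = 1; lat ⌊6.6080/1⌋ = 6.
Subsquare: lon ⌊1.5457/0.0833333⌋ = 18 → s; lat ⌊0.6080/0.0416667⌋ = 14 → o.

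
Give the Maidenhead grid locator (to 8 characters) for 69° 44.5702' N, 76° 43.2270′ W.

Offset from 180°W / 90°S: lon 103.27955°, lat 159.74284°.
Field: 103.27955/20 → 5 → F, 159.74284/10 → 15 → P; chars FP.
Square: 3.27955/2 → 1, 9.74284/1 → 9; chars 19.
Subsquare: 1.27955/0.0833333 → 15 → p, 0.74284/0.0416667 → 17 → r; chars pr.
Extended square: 0.02955/0.00833333 → 3, 0.03450/0.00416667 → 8; chars 38.

FP19pr38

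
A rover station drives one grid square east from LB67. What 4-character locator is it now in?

Longitude square 6; +1 → 7.
The latitude characters are unchanged.

LB77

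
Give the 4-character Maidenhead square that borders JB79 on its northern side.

JC70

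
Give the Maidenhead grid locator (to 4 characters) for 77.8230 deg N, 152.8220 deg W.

Shift to the Maidenhead origin (180°W, 90°S): lon 27.18, lat 167.82.
Field: 27.18/20 → 1 → B, 167.82/10 → 16 → Q; chars BQ.
Square: 7.18/2 → 3, 7.82/1 → 7; chars 37.

BQ37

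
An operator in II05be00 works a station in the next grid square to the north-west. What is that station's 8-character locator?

Longitude extended square 0; −1 → -1, wraps to 9, carry into subsquare.
Longitude subsquare b = 1; −1 → 0 = a.
Latitude extended square 0; +1 → 1.

II05ae91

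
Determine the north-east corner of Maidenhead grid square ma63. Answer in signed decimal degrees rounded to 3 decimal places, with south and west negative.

Field M=12, A=0: +12·20° lon, +0·10° lat → SW at lon 60°, lat -90°.
Square 6, 3: +6·2° lon, +3·1° lat → SW at lon 72°, lat -87°.
Cell spans 2° lon × 1° lat. NE corner is SW corner plus one full cell.
latitude -86.000, longitude 74.000.

-86.000, 74.000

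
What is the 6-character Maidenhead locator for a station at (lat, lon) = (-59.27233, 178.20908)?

Shift to the Maidenhead origin (180°W, 90°S): lon 358.2091, lat 30.7277.
Field: lon ⌊358.2091/20⌋ = 17 → R; lat ⌊30.7277/10⌋ = 3 → D.
Square: lon ⌊18.2091/2⌋ = 9; lat ⌊0.7277/1⌋ = 0.
Subsquare: lon ⌊0.2091/0.0833333⌋ = 2 → c; lat ⌊0.7277/0.0416667⌋ = 17 → r.

RD90cr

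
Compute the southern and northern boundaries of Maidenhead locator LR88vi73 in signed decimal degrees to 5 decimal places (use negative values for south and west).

88.34583, 88.35000

Field L=11, R=17: +11·20° lon, +17·10° lat → SW at lon 40°, lat 80°.
Square 8, 8: +8·2° lon, +8·1° lat → SW at lon 56°, lat 88°.
Subsquare v=21, i=8: +21·0.0833333° lon, +8·0.0416667° lat → SW at lon 57.75°, lat 88.3333°.
Extended square 7, 3: +7·0.00833333° lon, +3·0.00416667° lat → SW at lon 57.8083°, lat 88.3458°.
Cell spans 0.00833333° lon × 0.00416667° lat.
south 88.34583, north 88.35000.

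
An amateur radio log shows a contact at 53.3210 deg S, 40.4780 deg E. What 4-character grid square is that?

LD06

Add 180° to longitude and 90° to latitude: 220.48, 36.68.
Field: lon ⌊220.48/20⌋ = 11 → L; lat ⌊36.68/10⌋ = 3 → D.
Square: lon ⌊0.48/2⌋ = 0; lat ⌊6.68/1⌋ = 6.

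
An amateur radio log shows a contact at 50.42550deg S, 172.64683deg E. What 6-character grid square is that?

RD69hn

Offset from 180°W / 90°S: lon 352.6468°, lat 39.5745°.
Field: 352.6468/20 → 17 → R, 39.5745/10 → 3 → D; chars RD.
Square: 12.6468/2 → 6, 9.5745/1 → 9; chars 69.
Subsquare: 0.6468/0.0833333 → 7 → h, 0.5745/0.0416667 → 13 → n; chars hn.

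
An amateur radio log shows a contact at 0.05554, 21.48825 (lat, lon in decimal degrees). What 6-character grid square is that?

KJ00rb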